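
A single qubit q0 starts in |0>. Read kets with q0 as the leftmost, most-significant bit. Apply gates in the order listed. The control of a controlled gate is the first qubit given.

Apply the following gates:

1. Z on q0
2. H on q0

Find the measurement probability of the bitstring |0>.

The probability of measuring |0> is 1/2.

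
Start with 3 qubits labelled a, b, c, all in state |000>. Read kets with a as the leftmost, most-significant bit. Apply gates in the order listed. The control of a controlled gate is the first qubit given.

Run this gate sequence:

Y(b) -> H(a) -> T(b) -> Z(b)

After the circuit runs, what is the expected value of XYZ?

The observable XYZ averages to 0.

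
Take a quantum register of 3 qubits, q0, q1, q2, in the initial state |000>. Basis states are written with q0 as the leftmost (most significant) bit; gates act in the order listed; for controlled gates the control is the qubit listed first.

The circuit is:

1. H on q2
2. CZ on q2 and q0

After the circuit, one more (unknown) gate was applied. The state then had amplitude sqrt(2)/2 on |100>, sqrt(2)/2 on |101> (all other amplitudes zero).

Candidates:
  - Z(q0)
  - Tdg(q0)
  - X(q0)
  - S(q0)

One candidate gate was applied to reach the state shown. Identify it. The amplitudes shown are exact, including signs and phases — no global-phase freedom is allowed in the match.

The applied gate was X(q0).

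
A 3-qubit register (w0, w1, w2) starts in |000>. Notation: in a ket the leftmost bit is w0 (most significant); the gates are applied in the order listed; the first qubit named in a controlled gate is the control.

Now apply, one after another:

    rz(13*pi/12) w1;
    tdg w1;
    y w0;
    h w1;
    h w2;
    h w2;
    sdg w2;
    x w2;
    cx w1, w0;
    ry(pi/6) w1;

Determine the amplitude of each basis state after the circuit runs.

The final amplitudes are 0 on |000>, (-1 + sqrt(3))*exp(23*I*pi/24)/4 on |001>, 0 on |010>, (-sqrt(3) - 1)*exp(23*I*pi/24)/4 on |011>, 0 on |100>, (-sqrt(3) - 1)*exp(23*I*pi/24)/4 on |101>, 0 on |110>, (1 - sqrt(3))*exp(23*I*pi/24)/4 on |111>.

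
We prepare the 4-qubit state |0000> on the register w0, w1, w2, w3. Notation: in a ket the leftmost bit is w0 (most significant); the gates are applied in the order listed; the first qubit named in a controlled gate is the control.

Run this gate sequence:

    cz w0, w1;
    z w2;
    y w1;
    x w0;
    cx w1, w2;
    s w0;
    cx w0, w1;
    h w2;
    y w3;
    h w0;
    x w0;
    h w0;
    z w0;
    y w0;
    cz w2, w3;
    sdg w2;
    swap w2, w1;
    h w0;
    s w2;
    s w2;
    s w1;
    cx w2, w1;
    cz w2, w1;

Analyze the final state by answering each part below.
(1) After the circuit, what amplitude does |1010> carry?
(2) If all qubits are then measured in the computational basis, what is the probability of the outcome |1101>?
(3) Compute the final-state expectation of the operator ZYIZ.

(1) The amplitude on |1010> is 0.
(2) The probability of measuring |1101> is 1/4.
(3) The observable ZYIZ averages to 0.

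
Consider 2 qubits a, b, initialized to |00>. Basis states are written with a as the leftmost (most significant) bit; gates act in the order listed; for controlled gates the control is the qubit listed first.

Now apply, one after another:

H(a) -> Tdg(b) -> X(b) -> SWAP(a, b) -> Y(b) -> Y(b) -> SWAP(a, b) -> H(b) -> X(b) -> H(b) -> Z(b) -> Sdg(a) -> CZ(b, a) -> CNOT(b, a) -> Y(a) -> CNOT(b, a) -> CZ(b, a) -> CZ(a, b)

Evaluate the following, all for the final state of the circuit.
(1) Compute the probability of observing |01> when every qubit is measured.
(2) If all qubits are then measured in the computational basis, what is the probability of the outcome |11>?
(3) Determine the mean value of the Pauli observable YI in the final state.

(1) The probability of measuring |01> is 1/2.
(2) Outcome |11> occurs with probability 1/2.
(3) The expectation value of YI is 1.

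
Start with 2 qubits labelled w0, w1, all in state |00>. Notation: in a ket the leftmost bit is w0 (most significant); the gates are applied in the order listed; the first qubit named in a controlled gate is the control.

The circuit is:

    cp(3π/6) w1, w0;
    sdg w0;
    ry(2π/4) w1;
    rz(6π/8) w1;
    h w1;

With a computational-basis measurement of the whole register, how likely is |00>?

A full measurement returns |00> with probability 1/2 - sqrt(2)/4.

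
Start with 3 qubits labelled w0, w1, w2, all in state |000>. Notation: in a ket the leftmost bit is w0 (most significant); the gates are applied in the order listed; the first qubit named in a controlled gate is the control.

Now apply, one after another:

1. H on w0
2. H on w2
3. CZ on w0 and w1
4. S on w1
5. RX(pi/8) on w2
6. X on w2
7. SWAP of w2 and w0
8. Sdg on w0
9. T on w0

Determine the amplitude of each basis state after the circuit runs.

After the circuit, the state carries amplitude -exp(15*I*pi/16)/2 on |000>, -exp(15*I*pi/16)/2 on |001>, 0 on |010>, 0 on |011>, -(sin(pi/16) + I*cos(pi/16))*exp(I*pi/4)/2 on |100>, -(sin(pi/16) + I*cos(pi/16))*exp(I*pi/4)/2 on |101>, 0 on |110>, 0 on |111>.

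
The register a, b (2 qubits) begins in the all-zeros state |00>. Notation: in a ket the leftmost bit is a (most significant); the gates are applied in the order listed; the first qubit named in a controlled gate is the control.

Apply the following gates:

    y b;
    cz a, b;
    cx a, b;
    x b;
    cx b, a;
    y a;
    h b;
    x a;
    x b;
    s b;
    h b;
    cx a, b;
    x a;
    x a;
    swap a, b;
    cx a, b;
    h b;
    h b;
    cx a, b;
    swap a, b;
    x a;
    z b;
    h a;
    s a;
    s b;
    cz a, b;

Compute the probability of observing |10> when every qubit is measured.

A full measurement returns |10> with probability 1/4. Key observation: the block from step 14 through step 21 cancels to the identity and can be dropped.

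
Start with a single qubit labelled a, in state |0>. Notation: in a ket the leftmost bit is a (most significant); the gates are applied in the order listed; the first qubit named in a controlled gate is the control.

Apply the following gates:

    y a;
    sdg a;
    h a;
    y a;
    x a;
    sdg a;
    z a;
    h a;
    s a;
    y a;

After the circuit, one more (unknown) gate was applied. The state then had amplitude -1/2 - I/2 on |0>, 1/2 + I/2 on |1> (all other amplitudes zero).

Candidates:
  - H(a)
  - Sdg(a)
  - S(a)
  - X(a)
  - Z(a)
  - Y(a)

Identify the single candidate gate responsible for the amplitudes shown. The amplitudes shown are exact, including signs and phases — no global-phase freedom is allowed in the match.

The applied gate was X(a).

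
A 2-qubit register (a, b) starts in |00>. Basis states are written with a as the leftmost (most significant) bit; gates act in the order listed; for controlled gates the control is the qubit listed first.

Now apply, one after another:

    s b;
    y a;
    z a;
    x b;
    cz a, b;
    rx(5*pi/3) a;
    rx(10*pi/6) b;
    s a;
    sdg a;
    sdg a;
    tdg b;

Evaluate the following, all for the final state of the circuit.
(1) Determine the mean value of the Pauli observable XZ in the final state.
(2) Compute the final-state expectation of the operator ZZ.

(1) The expectation value of XZ is sqrt(3)/4. Key observation: steps 8-9 multiply out to the identity, so the circuit reduces to the remaining gates.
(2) In the final state, ZZ has expectation 1/4.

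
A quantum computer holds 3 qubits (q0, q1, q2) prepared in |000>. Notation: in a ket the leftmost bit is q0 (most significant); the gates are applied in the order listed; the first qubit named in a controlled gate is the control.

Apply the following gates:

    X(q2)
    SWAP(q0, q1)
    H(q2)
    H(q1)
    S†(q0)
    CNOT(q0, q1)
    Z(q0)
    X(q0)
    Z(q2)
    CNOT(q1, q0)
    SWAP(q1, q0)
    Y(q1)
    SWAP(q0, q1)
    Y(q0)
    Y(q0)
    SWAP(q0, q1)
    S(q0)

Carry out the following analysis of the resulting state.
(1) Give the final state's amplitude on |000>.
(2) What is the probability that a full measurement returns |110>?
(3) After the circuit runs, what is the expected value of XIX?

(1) The amplitude on |000> is -I/2.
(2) A full measurement returns |110> with probability 1/4.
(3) The expectation value of XIX is 0.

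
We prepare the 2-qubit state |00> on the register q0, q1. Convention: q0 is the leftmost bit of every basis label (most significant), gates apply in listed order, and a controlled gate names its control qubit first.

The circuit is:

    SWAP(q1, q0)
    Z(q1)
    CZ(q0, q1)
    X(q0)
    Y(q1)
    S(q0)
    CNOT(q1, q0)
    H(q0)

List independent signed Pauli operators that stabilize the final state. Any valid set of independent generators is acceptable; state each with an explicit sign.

The final state is stabilized by the group generated by +XI, -IZ; other independent generating sets are equally valid.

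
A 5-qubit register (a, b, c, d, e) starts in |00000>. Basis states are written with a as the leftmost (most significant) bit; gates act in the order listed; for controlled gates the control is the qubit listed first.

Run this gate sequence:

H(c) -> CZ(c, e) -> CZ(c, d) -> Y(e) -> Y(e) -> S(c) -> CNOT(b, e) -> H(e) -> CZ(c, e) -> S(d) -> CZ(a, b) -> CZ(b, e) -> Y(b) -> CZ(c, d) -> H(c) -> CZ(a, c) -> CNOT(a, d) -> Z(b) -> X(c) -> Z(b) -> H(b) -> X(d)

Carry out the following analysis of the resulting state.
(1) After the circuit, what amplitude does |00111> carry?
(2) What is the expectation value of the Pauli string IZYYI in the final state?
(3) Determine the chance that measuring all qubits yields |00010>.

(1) The amplitude on |00111> is 1/4 + I/4.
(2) The expectation value of IZYYI is 0.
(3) A full measurement returns |00010> with probability 1/8.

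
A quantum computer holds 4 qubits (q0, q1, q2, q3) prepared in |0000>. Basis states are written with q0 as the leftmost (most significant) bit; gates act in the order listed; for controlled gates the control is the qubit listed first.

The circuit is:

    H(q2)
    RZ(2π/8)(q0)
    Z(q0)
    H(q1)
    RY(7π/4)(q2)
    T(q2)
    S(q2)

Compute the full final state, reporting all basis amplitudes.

After the circuit, the state carries amplitude (sqrt(2 - sqrt(2)) + sqrt(sqrt(2) + 2))*exp(7*I*pi/8)/4 on |0000>, (-sqrt(sqrt(2) + 2) + sqrt(2 - sqrt(2)))*exp(5*I*pi/8)/4 on |0010>, (sqrt(2 - sqrt(2)) + sqrt(sqrt(2) + 2))*exp(7*I*pi/8)/4 on |0100>, (-sqrt(sqrt(2) + 2) + sqrt(2 - sqrt(2)))*exp(5*I*pi/8)/4 on |0110>, and 0 on every other basis state.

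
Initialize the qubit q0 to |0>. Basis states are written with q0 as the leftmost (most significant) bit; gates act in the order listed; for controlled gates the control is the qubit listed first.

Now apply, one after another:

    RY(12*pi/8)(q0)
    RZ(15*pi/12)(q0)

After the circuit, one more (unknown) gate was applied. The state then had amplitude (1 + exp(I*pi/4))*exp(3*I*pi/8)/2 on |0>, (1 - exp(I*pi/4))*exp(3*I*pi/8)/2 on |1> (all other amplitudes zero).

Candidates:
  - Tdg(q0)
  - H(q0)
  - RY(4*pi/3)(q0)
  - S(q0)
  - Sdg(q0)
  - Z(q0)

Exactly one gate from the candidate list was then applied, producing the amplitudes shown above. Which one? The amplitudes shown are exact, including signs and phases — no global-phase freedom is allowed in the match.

It was H(q0) that produced the state shown.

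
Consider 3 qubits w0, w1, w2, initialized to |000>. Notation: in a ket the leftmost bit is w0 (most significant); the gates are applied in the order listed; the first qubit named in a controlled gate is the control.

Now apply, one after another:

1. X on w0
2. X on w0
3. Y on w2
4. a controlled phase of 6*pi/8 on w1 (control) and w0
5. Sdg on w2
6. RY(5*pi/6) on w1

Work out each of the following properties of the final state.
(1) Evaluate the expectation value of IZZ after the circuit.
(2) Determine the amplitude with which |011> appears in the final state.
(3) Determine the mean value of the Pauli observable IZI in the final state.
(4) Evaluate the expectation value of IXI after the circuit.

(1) In the final state, IZZ has expectation sqrt(3)/2. Key observation: gates 1-2 undo each other exactly, leaving only the rest of the circuit to track.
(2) The final state's coefficient on |011> equals sqrt(2)/4 + sqrt(6)/4.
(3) The expectation value of IZI is -sqrt(3)/2.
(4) The observable IXI averages to 1/2.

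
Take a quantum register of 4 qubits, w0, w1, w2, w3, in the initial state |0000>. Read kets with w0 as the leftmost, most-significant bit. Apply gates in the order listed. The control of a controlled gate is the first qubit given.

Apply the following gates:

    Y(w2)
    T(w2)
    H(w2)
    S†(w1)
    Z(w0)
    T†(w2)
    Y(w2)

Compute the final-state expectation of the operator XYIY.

In the final state, XYIY has expectation 0.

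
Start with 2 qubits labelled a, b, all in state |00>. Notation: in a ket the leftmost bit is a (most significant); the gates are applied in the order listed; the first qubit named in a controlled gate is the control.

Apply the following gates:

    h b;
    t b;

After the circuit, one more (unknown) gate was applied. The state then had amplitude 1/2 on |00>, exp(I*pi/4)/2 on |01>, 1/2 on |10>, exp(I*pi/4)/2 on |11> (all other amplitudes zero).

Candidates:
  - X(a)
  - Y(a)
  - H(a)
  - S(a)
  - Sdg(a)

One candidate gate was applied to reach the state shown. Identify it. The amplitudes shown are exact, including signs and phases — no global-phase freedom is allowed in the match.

The applied gate was H(a).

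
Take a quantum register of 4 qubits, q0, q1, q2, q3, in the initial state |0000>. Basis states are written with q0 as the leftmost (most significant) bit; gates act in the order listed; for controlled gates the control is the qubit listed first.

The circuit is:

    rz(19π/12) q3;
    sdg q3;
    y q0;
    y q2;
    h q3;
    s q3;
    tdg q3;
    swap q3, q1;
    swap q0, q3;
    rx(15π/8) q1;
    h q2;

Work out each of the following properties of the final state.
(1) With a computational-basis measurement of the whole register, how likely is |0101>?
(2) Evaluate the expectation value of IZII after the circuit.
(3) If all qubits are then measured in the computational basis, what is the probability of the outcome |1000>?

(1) Outcome |0101> occurs with probability sqrt(4 - 2*sqrt(2))/16 + 1/4.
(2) The expectation value of IZII is -sqrt(4 - 2*sqrt(2))/4.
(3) A full measurement returns |1000> with probability 0.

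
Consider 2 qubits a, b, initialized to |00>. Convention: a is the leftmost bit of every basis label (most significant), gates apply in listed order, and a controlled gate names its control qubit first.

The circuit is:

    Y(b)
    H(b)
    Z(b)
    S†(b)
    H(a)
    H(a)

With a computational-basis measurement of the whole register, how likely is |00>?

The probability of measuring |00> is 1/2.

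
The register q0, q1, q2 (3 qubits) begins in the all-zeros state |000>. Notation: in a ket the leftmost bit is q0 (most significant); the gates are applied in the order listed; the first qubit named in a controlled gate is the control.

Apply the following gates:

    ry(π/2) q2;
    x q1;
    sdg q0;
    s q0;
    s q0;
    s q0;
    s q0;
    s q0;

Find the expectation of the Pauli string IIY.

The observable IIY averages to 0. Key observation: steps 5-8 multiply out to the identity, so the circuit reduces to the remaining gates.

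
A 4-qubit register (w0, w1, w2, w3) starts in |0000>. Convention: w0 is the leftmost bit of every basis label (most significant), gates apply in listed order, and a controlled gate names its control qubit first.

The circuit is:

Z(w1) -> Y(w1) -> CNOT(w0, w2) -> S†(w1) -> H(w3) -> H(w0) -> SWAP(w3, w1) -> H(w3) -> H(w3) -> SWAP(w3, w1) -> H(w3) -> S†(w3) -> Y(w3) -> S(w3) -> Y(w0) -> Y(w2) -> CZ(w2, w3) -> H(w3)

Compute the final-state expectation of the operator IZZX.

The expectation value of IZZX is -1. Key observation: steps 7-10 multiply out to the identity, so the circuit reduces to the remaining gates.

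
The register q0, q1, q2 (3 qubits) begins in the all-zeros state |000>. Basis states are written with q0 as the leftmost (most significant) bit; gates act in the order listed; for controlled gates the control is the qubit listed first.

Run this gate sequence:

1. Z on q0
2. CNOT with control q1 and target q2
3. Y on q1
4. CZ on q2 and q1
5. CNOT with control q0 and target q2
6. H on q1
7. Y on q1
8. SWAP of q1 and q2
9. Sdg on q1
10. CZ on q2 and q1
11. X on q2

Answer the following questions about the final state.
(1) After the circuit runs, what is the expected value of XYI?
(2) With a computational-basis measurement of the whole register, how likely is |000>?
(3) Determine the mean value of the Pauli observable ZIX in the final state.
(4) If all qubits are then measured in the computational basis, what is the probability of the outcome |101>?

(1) The expectation value of XYI is 0.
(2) Outcome |000> occurs with probability 1/2.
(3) The expectation value of ZIX is 1.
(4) Outcome |101> occurs with probability 0.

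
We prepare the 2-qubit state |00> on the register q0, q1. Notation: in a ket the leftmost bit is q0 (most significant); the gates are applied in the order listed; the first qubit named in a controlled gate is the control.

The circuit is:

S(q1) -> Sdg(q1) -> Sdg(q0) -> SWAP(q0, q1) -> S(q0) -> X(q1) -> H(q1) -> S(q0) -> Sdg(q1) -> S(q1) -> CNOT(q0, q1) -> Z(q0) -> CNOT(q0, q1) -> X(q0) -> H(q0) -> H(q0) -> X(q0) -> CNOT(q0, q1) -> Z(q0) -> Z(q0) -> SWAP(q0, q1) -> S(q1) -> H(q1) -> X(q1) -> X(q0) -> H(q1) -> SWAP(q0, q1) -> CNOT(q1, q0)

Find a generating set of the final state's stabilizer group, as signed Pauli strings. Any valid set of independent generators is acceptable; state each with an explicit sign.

The stabilizer group can be generated by -XX, +ZZ, among other valid generating sets. Key observation: the block from step 12 through step 19 cancels to the identity and can be dropped.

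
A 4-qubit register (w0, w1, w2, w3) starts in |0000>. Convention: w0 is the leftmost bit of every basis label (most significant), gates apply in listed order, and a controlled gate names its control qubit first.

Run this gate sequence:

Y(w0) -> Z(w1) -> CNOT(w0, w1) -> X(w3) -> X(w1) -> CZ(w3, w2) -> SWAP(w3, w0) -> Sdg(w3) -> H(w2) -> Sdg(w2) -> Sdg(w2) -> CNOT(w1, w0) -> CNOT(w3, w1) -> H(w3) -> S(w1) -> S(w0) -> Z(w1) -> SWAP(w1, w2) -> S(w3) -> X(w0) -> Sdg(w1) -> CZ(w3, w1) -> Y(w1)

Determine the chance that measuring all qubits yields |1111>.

The probability of measuring |1111> is 0.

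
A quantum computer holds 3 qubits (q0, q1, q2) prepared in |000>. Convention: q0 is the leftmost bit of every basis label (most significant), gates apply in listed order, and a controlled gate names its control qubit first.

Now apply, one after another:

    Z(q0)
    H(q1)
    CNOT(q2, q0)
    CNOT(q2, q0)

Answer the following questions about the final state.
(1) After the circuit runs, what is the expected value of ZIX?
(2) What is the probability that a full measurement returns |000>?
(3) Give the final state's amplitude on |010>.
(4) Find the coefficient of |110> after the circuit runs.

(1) The observable ZIX averages to 0.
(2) A full measurement returns |000> with probability 1/2.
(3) The amplitude on |010> is sqrt(2)/2.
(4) The final state's coefficient on |110> equals 0.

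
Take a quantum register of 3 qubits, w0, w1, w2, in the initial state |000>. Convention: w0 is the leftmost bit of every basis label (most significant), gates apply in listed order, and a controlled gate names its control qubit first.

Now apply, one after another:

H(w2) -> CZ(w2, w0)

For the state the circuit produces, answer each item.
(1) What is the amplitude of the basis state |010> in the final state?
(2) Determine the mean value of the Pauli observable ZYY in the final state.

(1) The final state's coefficient on |010> equals 0.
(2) In the final state, ZYY has expectation 0.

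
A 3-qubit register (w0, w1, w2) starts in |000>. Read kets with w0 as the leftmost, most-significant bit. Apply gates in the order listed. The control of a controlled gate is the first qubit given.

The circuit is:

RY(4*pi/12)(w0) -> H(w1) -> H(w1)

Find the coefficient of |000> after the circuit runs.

The final state's coefficient on |000> equals sqrt(3)/2.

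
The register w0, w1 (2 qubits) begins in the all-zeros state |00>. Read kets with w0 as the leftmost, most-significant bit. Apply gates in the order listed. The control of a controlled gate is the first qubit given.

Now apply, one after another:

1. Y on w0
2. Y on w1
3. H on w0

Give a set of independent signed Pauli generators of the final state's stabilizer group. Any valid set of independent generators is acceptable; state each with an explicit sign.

The stabilizer group can be generated by -XI, -IZ, among other valid generating sets.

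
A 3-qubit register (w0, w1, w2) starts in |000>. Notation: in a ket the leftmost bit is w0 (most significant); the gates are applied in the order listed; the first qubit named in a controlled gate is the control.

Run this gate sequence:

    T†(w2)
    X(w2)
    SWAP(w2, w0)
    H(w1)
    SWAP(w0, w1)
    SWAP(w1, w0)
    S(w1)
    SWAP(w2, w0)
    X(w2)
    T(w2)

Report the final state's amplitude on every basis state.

The resulting statevector has amplitude sqrt(2)/2 on |000>, sqrt(2)*I/2 on |010>, and 0 on every other basis state.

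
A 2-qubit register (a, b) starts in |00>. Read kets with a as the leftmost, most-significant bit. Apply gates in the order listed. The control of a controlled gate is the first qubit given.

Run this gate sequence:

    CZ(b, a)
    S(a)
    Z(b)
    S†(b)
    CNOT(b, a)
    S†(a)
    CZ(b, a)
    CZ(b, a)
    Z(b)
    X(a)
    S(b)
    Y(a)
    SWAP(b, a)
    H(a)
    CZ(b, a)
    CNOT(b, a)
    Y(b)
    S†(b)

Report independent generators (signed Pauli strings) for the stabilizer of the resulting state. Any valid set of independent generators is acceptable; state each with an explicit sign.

The stabilizer group can be generated by +XI, -IZ, among other valid generating sets.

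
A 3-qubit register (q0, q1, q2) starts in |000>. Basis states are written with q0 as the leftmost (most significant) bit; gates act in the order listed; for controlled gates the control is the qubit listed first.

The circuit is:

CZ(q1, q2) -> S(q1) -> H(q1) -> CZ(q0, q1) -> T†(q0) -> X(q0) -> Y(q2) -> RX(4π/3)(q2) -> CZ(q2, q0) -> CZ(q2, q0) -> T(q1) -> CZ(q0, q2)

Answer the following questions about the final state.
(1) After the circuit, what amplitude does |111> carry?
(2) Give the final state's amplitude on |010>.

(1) The final state's coefficient on |111> equals sqrt(2)*exp(3*I*pi/4)/4. Key observation: steps 9-10 multiply out to the identity, so the circuit reduces to the remaining gates.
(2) The final state's coefficient on |010> equals 0.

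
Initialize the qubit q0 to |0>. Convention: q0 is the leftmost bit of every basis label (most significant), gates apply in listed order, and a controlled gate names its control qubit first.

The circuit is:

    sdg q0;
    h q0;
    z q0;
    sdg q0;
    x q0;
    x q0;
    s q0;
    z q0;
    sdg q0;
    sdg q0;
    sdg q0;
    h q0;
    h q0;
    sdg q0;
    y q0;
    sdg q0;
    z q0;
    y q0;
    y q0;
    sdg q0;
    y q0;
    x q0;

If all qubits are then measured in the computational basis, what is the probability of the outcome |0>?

Outcome |0> occurs with probability 1/2.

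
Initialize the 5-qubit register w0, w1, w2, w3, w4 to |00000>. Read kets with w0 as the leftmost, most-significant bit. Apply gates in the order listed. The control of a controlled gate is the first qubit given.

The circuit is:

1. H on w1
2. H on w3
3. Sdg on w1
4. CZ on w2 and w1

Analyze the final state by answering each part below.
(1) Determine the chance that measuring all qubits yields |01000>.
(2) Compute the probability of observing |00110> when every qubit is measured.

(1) The probability of measuring |01000> is 1/4.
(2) The probability of measuring |00110> is 0.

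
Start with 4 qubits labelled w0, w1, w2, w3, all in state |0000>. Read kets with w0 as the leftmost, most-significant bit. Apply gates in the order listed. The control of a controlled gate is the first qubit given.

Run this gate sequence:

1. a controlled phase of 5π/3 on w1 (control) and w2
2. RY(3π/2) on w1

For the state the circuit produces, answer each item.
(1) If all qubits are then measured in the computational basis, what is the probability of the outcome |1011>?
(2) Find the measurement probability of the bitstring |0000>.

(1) The probability of measuring |1011> is 0.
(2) Outcome |0000> occurs with probability 1/2.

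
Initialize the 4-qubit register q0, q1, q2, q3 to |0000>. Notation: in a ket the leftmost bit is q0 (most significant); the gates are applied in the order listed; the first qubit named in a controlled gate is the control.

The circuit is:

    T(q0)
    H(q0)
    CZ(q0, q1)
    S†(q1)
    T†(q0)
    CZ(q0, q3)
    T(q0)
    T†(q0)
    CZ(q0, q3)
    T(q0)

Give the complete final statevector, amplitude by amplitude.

The final amplitudes are sqrt(2)/2 on |0000>, sqrt(2)/2 on |1000>, and 0 on every other basis state. Key observation: steps 5-10 multiply out to the identity, so the circuit reduces to the remaining gates.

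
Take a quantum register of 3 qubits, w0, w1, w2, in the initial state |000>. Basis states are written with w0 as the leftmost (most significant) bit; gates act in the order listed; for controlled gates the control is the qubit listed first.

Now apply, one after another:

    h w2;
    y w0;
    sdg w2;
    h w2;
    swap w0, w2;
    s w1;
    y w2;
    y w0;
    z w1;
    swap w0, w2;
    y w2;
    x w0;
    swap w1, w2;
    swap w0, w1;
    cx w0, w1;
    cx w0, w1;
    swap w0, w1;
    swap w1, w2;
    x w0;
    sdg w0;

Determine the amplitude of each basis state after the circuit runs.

After the circuit, the state carries amplitude 1/2 - I/2 on |000>, 1/2 + I/2 on |001>, and 0 on every other basis state. Key observation: steps 12-19 multiply out to the identity, so the circuit reduces to the remaining gates.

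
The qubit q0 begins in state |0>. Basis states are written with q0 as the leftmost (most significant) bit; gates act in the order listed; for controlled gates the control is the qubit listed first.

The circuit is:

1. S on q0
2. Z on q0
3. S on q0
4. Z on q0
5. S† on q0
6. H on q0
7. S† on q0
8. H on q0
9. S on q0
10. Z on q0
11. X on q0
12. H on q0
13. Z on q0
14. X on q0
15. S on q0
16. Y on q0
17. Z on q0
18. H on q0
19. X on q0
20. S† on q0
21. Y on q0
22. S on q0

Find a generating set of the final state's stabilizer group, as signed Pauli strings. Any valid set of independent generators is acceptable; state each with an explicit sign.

The final state is stabilized by the group generated by +X; other independent generating sets are equally valid.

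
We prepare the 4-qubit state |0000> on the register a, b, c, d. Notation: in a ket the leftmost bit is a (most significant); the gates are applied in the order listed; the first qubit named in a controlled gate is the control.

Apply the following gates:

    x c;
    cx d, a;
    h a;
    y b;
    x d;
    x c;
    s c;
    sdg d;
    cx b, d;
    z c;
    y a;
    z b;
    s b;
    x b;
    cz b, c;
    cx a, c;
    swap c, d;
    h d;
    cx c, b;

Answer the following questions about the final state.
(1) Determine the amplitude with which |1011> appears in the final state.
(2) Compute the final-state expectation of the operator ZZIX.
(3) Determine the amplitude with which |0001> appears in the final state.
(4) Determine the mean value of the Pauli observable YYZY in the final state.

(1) The amplitude on |1011> is 0.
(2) In the final state, ZZIX has expectation 1.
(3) The final state's coefficient on |0001> equals -1/2.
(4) The observable YYZY averages to 0.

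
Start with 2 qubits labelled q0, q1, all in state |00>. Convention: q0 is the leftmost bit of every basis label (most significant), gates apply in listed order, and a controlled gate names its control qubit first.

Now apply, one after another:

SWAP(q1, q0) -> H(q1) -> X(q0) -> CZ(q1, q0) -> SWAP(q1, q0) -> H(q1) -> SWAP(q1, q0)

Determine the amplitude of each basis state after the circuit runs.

The final amplitudes are 1/2 on |00>, -1/2 on |01>, -1/2 on |10>, 1/2 on |11>.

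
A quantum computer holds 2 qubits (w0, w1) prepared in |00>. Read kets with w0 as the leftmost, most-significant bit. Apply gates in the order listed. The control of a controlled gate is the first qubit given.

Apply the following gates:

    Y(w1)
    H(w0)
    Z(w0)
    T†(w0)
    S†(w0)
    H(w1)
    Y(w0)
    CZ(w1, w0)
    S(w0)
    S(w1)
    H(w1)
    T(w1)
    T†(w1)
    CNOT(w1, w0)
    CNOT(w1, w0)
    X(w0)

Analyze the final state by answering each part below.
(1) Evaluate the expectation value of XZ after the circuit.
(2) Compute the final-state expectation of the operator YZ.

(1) In the final state, XZ has expectation sqrt(2)/2. Key observation: steps 14-15 multiply out to the identity, so the circuit reduces to the remaining gates.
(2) The observable YZ averages to sqrt(2)/2.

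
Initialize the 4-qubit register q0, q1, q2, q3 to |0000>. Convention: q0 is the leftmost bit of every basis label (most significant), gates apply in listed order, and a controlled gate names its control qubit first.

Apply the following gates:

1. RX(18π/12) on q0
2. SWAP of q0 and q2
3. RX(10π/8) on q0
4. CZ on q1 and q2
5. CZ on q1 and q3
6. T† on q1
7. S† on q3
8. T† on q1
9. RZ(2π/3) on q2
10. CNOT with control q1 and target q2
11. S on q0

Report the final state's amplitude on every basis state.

The resulting statevector has amplitude -sqrt(4 - 2*sqrt(2))*exp(2*I*pi/3)/4 on |0000>, sqrt(4 - 2*sqrt(2))*exp(5*I*pi/6)/4 on |0010>, sqrt(2*sqrt(2) + 4)*exp(2*I*pi/3)/4 on |1000>, -sqrt(2*sqrt(2) + 4)*exp(5*I*pi/6)/4 on |1010>, and 0 on every other basis state.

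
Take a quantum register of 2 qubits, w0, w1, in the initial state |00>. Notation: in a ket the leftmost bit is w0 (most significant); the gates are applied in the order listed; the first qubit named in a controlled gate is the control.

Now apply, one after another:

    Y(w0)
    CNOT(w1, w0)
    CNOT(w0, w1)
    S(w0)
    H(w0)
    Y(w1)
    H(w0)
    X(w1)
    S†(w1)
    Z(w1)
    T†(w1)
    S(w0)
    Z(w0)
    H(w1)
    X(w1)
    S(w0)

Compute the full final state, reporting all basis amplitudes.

The resulting statevector has amplitude 0 on |00>, 0 on |01>, -sqrt(2)*exp(3*I*pi/4)/2 on |10>, sqrt(2)*exp(3*I*pi/4)/2 on |11>.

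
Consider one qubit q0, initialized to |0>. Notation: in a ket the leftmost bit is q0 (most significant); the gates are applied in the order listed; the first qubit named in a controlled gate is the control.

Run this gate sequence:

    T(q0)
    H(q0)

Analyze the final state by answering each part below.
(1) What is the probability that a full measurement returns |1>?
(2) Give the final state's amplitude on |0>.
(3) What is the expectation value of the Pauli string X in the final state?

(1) The probability of measuring |1> is 1/2.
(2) The final state's coefficient on |0> equals sqrt(2)/2.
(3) In the final state, X has expectation 1.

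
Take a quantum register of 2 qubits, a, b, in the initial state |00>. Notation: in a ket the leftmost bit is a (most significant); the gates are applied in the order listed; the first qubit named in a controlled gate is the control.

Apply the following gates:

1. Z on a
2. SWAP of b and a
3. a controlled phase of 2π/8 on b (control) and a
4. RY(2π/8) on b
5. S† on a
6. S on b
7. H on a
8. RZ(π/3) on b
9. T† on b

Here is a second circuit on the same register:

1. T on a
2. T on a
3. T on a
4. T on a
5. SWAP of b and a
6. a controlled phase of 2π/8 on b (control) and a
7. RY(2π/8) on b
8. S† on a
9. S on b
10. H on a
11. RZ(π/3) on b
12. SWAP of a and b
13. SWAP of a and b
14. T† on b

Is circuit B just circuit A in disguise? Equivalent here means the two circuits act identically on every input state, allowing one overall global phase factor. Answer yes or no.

Yes — the two circuits implement the same unitary up to a global phase.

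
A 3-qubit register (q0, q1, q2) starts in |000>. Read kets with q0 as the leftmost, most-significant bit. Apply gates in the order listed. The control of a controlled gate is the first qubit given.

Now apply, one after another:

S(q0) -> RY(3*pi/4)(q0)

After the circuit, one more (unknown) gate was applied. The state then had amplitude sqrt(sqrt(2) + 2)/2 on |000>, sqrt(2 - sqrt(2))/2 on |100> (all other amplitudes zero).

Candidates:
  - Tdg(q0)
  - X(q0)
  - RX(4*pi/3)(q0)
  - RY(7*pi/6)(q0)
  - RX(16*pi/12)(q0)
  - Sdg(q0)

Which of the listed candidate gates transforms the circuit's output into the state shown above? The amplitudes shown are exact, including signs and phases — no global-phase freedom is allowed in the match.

The applied gate was X(q0).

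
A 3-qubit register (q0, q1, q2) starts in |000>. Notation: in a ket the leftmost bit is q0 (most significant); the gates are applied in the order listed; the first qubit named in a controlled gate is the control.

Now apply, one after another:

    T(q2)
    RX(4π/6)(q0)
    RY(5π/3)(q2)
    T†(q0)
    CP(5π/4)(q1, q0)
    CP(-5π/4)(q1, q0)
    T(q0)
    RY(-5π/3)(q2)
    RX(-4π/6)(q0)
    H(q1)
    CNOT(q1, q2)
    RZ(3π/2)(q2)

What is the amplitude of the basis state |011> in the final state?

The final state's coefficient on |011> equals sqrt(2)*exp(3*I*pi/4)/2.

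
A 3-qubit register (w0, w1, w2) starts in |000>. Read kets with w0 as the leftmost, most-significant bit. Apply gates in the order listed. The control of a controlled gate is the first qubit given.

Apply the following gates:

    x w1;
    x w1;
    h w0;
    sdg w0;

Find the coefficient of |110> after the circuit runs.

|110> carries amplitude 0 in the final state. Key observation: the block from step 1 through step 2 cancels to the identity and can be dropped.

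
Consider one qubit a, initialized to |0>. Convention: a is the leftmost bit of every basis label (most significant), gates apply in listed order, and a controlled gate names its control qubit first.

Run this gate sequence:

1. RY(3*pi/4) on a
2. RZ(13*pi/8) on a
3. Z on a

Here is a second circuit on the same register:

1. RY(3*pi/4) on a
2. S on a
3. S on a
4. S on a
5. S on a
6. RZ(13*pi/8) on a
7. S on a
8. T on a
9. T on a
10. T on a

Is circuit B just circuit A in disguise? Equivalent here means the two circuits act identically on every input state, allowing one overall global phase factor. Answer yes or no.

No — the two circuits implement different unitaries, even allowing a global phase.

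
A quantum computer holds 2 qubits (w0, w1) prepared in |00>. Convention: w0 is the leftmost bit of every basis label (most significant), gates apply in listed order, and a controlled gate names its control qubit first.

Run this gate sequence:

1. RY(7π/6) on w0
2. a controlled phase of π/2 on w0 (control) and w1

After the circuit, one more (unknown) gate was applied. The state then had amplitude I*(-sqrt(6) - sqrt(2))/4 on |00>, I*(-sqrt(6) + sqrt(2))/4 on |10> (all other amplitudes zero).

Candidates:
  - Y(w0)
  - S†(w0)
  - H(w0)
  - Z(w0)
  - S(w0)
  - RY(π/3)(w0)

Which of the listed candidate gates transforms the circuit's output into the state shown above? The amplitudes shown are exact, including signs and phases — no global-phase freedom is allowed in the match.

The applied gate was Y(w0).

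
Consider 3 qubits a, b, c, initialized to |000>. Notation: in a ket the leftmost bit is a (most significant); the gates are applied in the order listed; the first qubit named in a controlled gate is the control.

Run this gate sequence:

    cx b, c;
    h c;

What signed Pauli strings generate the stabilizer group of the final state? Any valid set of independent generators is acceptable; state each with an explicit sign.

The stabilizer group can be generated by +IIX, +ZII, +IZI, among other valid generating sets.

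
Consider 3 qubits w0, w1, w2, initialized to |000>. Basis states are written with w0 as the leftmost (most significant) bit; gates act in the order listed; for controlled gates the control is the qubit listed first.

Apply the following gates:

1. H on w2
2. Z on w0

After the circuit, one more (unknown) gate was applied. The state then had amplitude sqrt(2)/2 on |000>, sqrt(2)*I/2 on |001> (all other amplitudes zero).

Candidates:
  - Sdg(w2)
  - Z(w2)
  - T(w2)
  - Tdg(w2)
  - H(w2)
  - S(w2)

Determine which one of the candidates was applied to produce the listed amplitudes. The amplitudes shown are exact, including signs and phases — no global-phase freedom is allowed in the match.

The unique candidate consistent with the amplitudes is S(w2).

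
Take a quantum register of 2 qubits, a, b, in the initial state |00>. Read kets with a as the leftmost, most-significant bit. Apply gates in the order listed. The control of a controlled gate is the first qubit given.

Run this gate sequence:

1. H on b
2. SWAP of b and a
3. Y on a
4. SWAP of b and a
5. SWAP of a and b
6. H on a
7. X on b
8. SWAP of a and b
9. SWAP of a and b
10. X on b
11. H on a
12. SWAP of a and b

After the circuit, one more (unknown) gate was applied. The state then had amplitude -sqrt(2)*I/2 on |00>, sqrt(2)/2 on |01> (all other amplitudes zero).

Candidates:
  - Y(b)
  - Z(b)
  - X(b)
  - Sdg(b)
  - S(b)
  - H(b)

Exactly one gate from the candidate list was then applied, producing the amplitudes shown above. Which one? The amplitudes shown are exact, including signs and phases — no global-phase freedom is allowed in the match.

The applied gate was Sdg(b). Key observation: gates 5-12 undo each other exactly, leaving only the rest of the circuit to track.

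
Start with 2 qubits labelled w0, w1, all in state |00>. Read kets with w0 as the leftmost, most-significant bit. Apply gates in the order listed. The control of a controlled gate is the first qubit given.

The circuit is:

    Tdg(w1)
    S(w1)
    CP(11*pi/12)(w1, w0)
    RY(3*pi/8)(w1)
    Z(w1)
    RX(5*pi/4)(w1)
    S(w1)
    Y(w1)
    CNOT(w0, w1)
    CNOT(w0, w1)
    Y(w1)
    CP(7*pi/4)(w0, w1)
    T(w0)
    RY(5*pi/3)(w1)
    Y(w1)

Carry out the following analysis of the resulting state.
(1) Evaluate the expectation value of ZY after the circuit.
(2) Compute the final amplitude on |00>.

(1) The observable ZY averages to -sqrt(sqrt(2) + 2)/2. Key observation: the block from step 8 through step 11 cancels to the identity and can be dropped.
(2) The amplitude on |00> is -sqrt(3)*sqrt(1/2 - sqrt(2)/4)*sin(3*pi/16)/2 + sqrt(sqrt(2)/4 + 1/2)*sin(3*pi/16)/2 + I*sqrt(1/2 - sqrt(2)/4)*cos(3*pi/16)/2 + sqrt(3)*I*sqrt(sqrt(2)/4 + 1/2)*cos(3*pi/16)/2.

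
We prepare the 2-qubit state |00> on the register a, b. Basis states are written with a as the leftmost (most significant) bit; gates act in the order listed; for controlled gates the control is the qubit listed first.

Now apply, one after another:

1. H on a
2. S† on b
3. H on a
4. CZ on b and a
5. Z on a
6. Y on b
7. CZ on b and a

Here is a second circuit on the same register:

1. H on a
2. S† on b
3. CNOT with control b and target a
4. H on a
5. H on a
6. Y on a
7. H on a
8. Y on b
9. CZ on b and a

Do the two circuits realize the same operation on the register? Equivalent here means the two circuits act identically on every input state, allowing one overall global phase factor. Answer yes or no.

No — the two circuits implement different unitaries, even allowing a global phase.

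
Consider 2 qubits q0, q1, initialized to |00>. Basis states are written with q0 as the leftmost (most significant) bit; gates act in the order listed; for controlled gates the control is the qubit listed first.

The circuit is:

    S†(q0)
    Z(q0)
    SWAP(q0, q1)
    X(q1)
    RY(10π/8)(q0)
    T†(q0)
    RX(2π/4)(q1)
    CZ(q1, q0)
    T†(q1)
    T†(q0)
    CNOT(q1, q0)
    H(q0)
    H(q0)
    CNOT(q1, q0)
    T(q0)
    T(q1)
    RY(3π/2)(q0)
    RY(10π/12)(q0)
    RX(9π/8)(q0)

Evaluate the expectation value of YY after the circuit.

The observable YY averages to sqrt(2 - sqrt(2))/4. Key observation: steps 9-16 multiply out to the identity, so the circuit reduces to the remaining gates.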